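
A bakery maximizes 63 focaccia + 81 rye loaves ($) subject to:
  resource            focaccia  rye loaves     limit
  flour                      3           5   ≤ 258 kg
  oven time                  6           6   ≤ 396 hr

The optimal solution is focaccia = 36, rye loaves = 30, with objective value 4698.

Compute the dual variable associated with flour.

9

Check each constraint at x*: flour 258/258 (tight); oven time 396/396 (tight).
The binding rows give the dual system: 3·y_flour + 6·y_oven time = 63 and 5·y_flour + 6·y_oven time = 81.
→ y_flour = 9 and y_oven time = 6.
Shadow price of flour = 9.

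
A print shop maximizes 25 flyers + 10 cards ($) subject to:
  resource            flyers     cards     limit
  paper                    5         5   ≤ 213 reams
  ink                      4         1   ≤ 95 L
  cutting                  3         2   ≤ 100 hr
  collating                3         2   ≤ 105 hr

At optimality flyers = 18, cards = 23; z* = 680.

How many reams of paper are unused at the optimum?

8

paper used = 5·18 + 5·23 = 205; slack = 213 − 205 = 8.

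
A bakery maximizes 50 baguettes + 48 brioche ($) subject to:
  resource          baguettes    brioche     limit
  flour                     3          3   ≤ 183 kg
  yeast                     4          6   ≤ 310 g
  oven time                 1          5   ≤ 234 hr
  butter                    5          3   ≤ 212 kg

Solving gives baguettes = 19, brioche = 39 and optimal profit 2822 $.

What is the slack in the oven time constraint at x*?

20

oven time used = 1·19 + 5·39 = 214; slack = 234 − 214 = 20.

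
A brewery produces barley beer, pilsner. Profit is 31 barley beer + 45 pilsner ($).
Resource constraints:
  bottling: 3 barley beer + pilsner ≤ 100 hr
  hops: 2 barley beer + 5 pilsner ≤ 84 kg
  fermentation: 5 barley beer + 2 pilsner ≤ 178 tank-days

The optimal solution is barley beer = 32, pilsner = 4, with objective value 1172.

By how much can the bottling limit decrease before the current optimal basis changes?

Binding constraints: bottling, hops. The basis is B = [[3,1],[2,5]] with det 13.
Per unit decrease in bottling, x* moves by d = (-0.3846, 0.1538).
The basis stays optimal until barley beer reaches 0; allowable decrease = 83.2 hr.

83.2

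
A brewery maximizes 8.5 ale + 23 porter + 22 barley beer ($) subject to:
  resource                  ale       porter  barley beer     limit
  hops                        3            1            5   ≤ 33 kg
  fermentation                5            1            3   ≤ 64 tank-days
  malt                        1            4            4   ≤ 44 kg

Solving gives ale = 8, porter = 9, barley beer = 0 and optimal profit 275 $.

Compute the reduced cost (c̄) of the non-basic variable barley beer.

-5

At the optimum: hops uses 33 of 33 (binding); fermentation uses 49 of 64 (slack = 15); malt uses 44 of 44 (binding).
By complementary slackness, y = 0 for the non-binding constraint.
From A_Bᵀ y = c: 3·y_hops + 1·y_malt = 8.5; 1·y_hops + 4·y_malt = 23.
Solving: y_hops = 1, y_malt = 5.5.
Reduced cost of barley beer: c₃ − yᵀa₃ = 22 − (1·5 + 5.5·4) = 22 − 27 = -5.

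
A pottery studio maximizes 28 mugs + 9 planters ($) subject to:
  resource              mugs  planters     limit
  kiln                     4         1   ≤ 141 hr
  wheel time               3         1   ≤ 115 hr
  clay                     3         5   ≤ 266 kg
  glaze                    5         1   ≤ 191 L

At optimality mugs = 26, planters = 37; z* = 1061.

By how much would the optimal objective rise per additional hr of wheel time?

8

Binding: kiln and wheel time. Non-binding: clay (3 unused), glaze (24 unused).
Slack constraints have shadow price 0 (complementary slackness).
The binding rows give the dual system: 4·y_kiln + 3·y_wheel time = 28 and 1·y_kiln + 1·y_wheel time = 9.
This yields shadow prices y_kiln = 1, y_wheel time = 8.
Shadow price of wheel time = 8.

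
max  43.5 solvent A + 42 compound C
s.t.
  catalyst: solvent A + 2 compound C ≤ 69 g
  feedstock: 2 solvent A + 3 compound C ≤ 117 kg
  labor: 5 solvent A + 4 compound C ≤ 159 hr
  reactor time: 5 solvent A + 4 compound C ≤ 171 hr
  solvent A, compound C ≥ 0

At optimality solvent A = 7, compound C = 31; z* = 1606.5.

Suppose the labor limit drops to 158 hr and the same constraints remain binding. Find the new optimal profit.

Check each constraint at x*: catalyst 69/69 (tight); feedstock 107/117 (slack 10); labor 159/159 (tight); reactor time 159/171 (slack 12).
By complementary slackness, y = 0 for the non-binding constraints.
From A_Bᵀ y = c: 1·y_catalyst + 5·y_labor = 43.5; 2·y_catalyst + 4·y_labor = 42.
→ y_catalyst = 6 and y_labor = 7.5.
Δz = y_labor·Δb = 7.5 × (-1) = -7.5, so new z* = 1606.5 − 7.5 = 1599.

1599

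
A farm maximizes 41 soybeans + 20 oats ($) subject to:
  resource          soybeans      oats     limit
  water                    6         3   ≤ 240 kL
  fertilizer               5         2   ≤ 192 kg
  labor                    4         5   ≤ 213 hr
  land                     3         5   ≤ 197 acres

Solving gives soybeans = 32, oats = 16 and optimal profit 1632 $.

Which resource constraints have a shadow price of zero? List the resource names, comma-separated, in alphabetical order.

labor, land

water: 240/240 (binding)
fertilizer: 192/192 (binding)
labor: 208/213 (slack 5)
land: 176/197 (slack 21)
By complementary slackness, a constraint with positive slack has shadow price 0 → labor, land.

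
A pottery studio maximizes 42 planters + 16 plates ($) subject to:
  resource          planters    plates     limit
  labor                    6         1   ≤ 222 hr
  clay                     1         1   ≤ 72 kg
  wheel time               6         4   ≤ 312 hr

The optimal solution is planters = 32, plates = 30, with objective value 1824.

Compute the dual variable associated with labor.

4

Check each constraint at x*: labor 222/222 (tight); clay 62/72 (slack 10); wheel time 312/312 (tight).
Slack constraints have shadow price 0 (complementary slackness).
From A_Bᵀ y = c: 6·y_labor + 6·y_wheel time = 42; 1·y_labor + 4·y_wheel time = 16.
Solving: y_labor = 4, y_wheel time = 3.
Shadow price of labor = 4.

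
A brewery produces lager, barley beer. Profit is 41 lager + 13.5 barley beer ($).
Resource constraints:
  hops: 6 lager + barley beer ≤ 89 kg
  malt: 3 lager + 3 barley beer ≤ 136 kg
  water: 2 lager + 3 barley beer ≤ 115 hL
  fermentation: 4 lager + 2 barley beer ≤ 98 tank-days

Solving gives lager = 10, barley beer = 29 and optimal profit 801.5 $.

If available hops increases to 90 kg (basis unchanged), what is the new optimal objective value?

Binding: hops and fermentation. Non-binding: malt (19 unused), water (8 unused).
Since malt, water are not tight, their duals are 0.
From A_Bᵀ y = c: 6·y_hops + 4·y_fermentation = 41; 1·y_hops + 2·y_fermentation = 13.5.
This yields shadow prices y_hops = 3.5, y_fermentation = 5.
Δz = y_hops·Δb = 3.5 × (1) = 3.5, so new z* = 801.5 + 3.5 = 805.

805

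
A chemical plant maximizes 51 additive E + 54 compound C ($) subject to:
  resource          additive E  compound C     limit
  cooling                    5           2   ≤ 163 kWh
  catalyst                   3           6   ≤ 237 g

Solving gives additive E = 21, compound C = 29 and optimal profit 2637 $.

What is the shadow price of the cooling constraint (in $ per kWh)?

6

Both cooling and catalyst are binding at x*.
Dual feasibility on the basic columns requires 5·y_cooling + 3·y_catalyst = 51, 2·y_cooling + 6·y_catalyst = 54.
This yields shadow prices y_cooling = 6, y_catalyst = 7.
Shadow price of cooling = 6.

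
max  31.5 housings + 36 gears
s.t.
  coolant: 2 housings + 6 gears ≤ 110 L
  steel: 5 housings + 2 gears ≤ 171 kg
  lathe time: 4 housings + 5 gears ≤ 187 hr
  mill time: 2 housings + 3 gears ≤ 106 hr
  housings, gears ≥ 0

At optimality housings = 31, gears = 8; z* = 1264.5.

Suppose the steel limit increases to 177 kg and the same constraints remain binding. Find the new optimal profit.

1291.5

Binding: coolant and steel. Non-binding: lathe time (23 unused), mill time (20 unused).
Since lathe time, mill time are not tight, their duals are 0.
The binding rows give the dual system: 2·y_coolant + 5·y_steel = 31.5 and 6·y_coolant + 2·y_steel = 36.
This yields shadow prices y_coolant = 4.5, y_steel = 4.5.
Δz = y_steel·Δb = 4.5 × (6) = 27, so new z* = 1264.5 + 27 = 1291.5.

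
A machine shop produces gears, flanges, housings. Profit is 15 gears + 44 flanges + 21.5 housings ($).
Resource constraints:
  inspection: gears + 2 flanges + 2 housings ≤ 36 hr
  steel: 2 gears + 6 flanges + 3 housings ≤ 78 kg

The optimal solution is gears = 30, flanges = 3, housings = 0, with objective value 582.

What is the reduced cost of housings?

-1.5

Both inspection and steel are binding at x*.
From A_Bᵀ y = c: 1·y_inspection + 2·y_steel = 15; 2·y_inspection + 6·y_steel = 44.
Solving: y_inspection = 1, y_steel = 7.
Reduced cost of housings: c₃ − yᵀa₃ = 21.5 − (1·2 + 7·3) = 21.5 − 23 = -1.5.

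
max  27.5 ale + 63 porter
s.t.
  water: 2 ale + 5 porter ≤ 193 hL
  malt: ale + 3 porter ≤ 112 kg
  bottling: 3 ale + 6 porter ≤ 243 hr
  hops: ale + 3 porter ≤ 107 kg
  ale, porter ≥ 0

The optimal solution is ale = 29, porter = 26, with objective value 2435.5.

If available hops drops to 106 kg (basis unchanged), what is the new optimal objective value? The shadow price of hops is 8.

Δb = -1, so new z* = 2435.5 + (8)·(-1) = 2435.5 − 8 = 2427.5.

2427.5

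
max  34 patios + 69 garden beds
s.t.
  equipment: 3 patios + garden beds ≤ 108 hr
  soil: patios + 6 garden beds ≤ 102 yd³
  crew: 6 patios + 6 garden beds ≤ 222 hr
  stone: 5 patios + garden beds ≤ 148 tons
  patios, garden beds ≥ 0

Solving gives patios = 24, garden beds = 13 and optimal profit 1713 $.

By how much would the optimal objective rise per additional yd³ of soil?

7

Binding: soil and crew. Non-binding: equipment (23 unused), stone (15 unused).
Since equipment, stone are not tight, their duals are 0.
Dual feasibility on the basic columns requires 1·y_soil + 6·y_crew = 34, 6·y_soil + 6·y_crew = 69.
This yields shadow prices y_soil = 7, y_crew = 4.5.
Shadow price of soil = 7.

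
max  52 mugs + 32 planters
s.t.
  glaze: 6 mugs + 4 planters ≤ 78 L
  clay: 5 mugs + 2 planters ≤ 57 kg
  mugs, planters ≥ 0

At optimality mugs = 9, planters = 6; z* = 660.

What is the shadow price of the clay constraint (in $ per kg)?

2

At the optimum: glaze uses 78 of 78 (binding); clay uses 57 of 57 (binding).
Dual feasibility on the basic columns requires 6·y_glaze + 5·y_clay = 52, 4·y_glaze + 2·y_clay = 32.
This yields shadow prices y_glaze = 7, y_clay = 2.
Shadow price of clay = 2.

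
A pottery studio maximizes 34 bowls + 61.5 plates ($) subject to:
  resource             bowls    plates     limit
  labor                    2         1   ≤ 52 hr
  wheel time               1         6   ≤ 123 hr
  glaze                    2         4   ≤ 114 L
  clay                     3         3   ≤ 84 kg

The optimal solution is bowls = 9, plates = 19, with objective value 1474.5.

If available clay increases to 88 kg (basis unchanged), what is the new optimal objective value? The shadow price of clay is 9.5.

1512.5

Δb = 4, so new z* = 1474.5 + (9.5)·(4) = 1474.5 + 38 = 1512.5.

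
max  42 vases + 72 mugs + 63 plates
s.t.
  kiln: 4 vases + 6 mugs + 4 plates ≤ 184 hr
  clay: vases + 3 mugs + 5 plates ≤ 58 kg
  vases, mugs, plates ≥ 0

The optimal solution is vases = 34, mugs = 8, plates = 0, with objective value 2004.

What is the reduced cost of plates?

Check each constraint at x*: kiln 184/184 (tight); clay 58/58 (tight).
The binding rows give the dual system: 4·y_kiln + 1·y_clay = 42 and 6·y_kiln + 3·y_clay = 72.
Solving: y_kiln = 9, y_clay = 6.
Reduced cost of plates: c₃ − yᵀa₃ = 63 − (9·4 + 6·5) = 63 − 66 = -3.

-3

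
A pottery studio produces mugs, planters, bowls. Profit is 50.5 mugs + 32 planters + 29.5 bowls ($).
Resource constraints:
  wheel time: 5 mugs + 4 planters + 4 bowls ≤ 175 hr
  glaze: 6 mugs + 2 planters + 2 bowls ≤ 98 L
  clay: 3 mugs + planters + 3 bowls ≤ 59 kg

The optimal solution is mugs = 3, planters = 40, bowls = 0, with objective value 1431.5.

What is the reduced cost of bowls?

Binding: wheel time and glaze. Non-binding: clay (10 unused).
Since clay is not tight, its dual is 0.
The binding rows give the dual system: 5·y_wheel time + 6·y_glaze = 50.5 and 4·y_wheel time + 2·y_glaze = 32.
Solving: y_wheel time = 6.5, y_glaze = 3.
Reduced cost of bowls: c₃ − yᵀa₃ = 29.5 − (6.5·4 + 3·2) = 29.5 − 32 = -2.5.

-2.5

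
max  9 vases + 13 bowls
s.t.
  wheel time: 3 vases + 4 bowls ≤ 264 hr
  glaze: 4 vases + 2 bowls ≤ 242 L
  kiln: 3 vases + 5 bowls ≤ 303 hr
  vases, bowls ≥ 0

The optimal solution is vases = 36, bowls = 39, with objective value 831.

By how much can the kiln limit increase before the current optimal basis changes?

27

Binding constraints: wheel time, kiln. The basis is B = [[3,4],[3,5]] with det 3.
Per unit increase in kiln, x* moves by d = (-1.3333, 1).
The basis stays optimal until vases reaches 0; allowable increase = 27 hr.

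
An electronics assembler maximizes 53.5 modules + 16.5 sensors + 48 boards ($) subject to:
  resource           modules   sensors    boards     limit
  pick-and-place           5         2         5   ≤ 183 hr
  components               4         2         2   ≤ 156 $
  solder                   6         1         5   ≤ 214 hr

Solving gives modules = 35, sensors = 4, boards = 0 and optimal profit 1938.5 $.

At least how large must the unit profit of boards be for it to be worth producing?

Binding: pick-and-place and solder. Non-binding: components (8 unused).
Slack constraints have shadow price 0 (complementary slackness).
From A_Bᵀ y = c: 5·y_pick-and-place + 6·y_solder = 53.5; 2·y_pick-and-place + 1·y_solder = 16.5.
→ y_pick-and-place = 6.5 and y_solder = 3.5.
boards enters the basis when its profit ≥ yᵀa₃ = 6.5·5 + 3.5·5 = 50.

50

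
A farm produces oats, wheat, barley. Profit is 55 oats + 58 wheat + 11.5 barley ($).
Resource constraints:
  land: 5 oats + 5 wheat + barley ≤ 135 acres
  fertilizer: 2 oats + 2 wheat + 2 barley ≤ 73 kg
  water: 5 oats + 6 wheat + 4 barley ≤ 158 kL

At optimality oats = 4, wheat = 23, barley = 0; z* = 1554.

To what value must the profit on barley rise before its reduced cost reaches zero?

At the optimum: land uses 135 of 135 (binding); fertilizer uses 54 of 73 (slack = 19); water uses 158 of 158 (binding).
Slack constraints have shadow price 0 (complementary slackness).
From A_Bᵀ y = c: 5·y_land + 5·y_water = 55; 5·y_land + 6·y_water = 58.
→ y_land = 8 and y_water = 3.
barley enters the basis when its profit ≥ yᵀa₃ = 8·1 + 3·4 = 20.

20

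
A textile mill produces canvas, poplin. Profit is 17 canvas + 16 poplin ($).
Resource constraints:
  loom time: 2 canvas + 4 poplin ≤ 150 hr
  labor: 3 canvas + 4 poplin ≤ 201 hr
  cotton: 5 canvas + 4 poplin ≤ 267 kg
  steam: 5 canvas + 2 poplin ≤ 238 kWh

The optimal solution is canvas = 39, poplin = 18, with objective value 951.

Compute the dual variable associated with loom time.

At the optimum: loom time uses 150 of 150 (binding); labor uses 189 of 201 (slack = 12); cotton uses 267 of 267 (binding); steam uses 231 of 238 (slack = 7).
By complementary slackness, y = 0 for the non-binding constraints.
Dual feasibility on the basic columns requires 2·y_loom time + 5·y_cotton = 17, 4·y_loom time + 4·y_cotton = 16.
Solving: y_loom time = 1, y_cotton = 3.
Shadow price of loom time = 1.

1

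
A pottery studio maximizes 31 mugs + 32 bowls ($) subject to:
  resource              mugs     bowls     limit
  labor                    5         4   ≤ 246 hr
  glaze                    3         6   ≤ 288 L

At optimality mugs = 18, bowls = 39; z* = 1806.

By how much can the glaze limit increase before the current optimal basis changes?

81

Binding constraints: labor, glaze. The basis is B = [[5,4],[3,6]] with det 18.
Per unit increase in glaze, x* moves by d = (-0.2222, 0.2778).
The basis stays optimal until mugs reaches 0; allowable increase = 81 L.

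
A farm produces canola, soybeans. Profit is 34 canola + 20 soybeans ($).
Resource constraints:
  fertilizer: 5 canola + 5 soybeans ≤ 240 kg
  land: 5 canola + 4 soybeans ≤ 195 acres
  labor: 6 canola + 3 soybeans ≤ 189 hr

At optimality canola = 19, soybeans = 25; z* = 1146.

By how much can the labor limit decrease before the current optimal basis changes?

36

Binding constraints: land, labor. The basis is B = [[5,4],[6,3]] with det -9.
Per unit decrease in labor, x* moves by d = (-0.4444, 0.5556).
The basis stays optimal until fertilizer becomes binding; allowable decrease = 36 hr.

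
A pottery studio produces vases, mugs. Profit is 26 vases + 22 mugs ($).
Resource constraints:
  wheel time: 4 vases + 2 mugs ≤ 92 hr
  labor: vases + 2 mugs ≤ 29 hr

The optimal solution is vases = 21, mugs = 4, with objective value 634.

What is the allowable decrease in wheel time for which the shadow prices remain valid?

Binding constraints: wheel time, labor. The basis is B = [[4,2],[1,2]] with det 6.
Per unit decrease in wheel time, x* moves by d = (-0.3333, 0.1667).
The basis stays optimal until vases reaches 0; allowable decrease = 63 hr.

63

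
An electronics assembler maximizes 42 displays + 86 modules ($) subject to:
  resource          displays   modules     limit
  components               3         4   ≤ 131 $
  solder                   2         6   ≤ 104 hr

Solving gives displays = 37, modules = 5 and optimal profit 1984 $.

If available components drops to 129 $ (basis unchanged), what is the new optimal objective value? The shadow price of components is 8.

1968

Δb = -2, so new z* = 1984 + (8)·(-2) = 1984 − 16 = 1968.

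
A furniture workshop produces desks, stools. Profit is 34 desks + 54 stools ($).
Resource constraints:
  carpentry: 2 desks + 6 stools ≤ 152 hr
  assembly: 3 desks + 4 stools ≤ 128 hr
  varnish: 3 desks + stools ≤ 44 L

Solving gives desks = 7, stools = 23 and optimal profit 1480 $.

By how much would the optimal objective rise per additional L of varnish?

6

Check each constraint at x*: carpentry 152/152 (tight); assembly 113/128 (slack 15); varnish 44/44 (tight).
Slack constraints have shadow price 0 (complementary slackness).
From A_Bᵀ y = c: 2·y_carpentry + 3·y_varnish = 34; 6·y_carpentry + 1·y_varnish = 54.
Solving: y_carpentry = 8, y_varnish = 6.
Shadow price of varnish = 6.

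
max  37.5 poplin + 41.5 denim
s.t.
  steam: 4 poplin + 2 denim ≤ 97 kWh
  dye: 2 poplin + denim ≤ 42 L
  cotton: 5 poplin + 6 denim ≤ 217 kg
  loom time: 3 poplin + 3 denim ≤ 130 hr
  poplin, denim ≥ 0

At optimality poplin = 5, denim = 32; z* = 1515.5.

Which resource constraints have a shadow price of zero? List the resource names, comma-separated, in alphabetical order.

steam: 84/97 (slack 13)
dye: 42/42 (binding)
cotton: 217/217 (binding)
loom time: 111/130 (slack 19)
By complementary slackness, a constraint with positive slack has shadow price 0 → loom time, steam.

loom time, steam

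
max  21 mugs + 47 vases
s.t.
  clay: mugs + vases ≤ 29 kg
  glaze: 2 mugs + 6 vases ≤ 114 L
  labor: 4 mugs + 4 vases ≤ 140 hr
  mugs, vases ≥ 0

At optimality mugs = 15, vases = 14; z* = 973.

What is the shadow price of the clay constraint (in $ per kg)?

At the optimum: clay uses 29 of 29 (binding); glaze uses 114 of 114 (binding); labor uses 116 of 140 (slack = 24).
Slack constraints have shadow price 0 (complementary slackness).
Dual feasibility on the basic columns requires 1·y_clay + 2·y_glaze = 21, 1·y_clay + 6·y_glaze = 47.
Solving: y_clay = 8, y_glaze = 6.5.
Shadow price of clay = 8.

8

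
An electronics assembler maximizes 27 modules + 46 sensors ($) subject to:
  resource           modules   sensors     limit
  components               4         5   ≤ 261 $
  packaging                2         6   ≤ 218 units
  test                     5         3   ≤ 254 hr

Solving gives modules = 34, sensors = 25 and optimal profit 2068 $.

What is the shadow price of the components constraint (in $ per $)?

5

At the optimum: components uses 261 of 261 (binding); packaging uses 218 of 218 (binding); test uses 245 of 254 (slack = 9).
By complementary slackness, y = 0 for the non-binding constraint.
From A_Bᵀ y = c: 4·y_components + 2·y_packaging = 27; 5·y_components + 6·y_packaging = 46.
Solving: y_components = 5, y_packaging = 3.5.
Shadow price of components = 5.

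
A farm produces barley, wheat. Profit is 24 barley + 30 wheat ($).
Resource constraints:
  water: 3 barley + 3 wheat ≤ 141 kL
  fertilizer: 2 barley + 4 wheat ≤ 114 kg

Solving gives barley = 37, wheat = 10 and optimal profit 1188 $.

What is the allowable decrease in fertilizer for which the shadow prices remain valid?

Binding constraints: water, fertilizer. The basis is B = [[3,3],[2,4]] with det 6.
Per unit decrease in fertilizer, x* moves by d = (0.5, -0.5).
The basis stays optimal until wheat reaches 0; allowable decrease = 20 kg.

20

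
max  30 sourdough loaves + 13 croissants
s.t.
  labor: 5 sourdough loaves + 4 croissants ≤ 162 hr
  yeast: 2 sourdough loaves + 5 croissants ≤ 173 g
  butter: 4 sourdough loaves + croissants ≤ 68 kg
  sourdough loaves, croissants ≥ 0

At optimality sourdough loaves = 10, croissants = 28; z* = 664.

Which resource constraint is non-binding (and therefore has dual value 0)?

labor: 162/162 (binding)
yeast: 160/173 (slack 13)
butter: 68/68 (binding)
By complementary slackness, a constraint with positive slack has shadow price 0 → yeast.

yeast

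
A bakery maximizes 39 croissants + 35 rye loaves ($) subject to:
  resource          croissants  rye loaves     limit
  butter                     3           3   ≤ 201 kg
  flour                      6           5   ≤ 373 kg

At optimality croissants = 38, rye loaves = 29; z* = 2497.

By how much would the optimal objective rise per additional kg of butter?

Both butter and flour are binding at x*.
The binding rows give the dual system: 3·y_butter + 6·y_flour = 39 and 3·y_butter + 5·y_flour = 35.
→ y_butter = 5 and y_flour = 4.
Shadow price of butter = 5.

5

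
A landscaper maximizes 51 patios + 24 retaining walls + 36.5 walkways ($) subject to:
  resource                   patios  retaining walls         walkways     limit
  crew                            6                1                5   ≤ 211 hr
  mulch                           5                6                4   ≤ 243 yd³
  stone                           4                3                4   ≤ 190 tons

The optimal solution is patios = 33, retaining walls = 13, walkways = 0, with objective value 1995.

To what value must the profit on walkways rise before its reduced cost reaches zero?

Check each constraint at x*: crew 211/211 (tight); mulch 243/243 (tight); stone 171/190 (slack 19).
By complementary slackness, y = 0 for the non-binding constraint.
Dual feasibility on the basic columns requires 6·y_crew + 5·y_mulch = 51, 1·y_crew + 6·y_mulch = 24.
→ y_crew = 6 and y_mulch = 3.
walkways enters the basis when its profit ≥ yᵀa₃ = 6·5 + 3·4 = 42.

42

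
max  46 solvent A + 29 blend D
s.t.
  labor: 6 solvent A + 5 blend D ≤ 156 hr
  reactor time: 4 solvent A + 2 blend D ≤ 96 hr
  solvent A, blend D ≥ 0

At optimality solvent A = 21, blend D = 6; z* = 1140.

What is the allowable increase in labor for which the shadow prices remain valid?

Binding constraints: labor, reactor time. The basis is B = [[6,5],[4,2]] with det -8.
Per unit increase in labor, x* moves by d = (-0.25, 0.5).
The basis stays optimal until solvent A reaches 0; allowable increase = 84 hr.

84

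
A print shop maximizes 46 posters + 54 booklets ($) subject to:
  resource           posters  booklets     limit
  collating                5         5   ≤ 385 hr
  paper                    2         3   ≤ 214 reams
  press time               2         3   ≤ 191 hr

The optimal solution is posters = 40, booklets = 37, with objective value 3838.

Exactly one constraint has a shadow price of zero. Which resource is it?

paper

collating: 385/385 (binding)
paper: 191/214 (slack 23)
press time: 191/191 (binding)
By complementary slackness, a constraint with positive slack has shadow price 0 → paper.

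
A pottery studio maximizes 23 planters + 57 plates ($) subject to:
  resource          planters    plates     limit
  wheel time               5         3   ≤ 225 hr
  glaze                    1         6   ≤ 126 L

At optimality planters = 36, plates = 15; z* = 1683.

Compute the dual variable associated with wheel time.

Check each constraint at x*: wheel time 225/225 (tight); glaze 126/126 (tight).
Dual feasibility on the basic columns requires 5·y_wheel time + 1·y_glaze = 23, 3·y_wheel time + 6·y_glaze = 57.
Solving: y_wheel time = 3, y_glaze = 8.
Shadow price of wheel time = 3.

3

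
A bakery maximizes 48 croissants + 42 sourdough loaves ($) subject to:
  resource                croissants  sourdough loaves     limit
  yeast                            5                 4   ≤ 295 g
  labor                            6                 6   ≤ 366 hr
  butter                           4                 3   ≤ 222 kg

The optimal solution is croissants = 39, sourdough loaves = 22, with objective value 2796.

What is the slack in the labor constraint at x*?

0

labor used = 6·39 + 6·22 = 366; slack = 366 − 366 = 0.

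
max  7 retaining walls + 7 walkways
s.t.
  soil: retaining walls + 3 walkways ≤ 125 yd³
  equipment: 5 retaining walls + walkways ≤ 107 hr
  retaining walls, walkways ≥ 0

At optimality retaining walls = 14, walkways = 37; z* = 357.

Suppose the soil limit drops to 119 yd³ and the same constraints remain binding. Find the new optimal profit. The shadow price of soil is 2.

345

Δb = -6, so new z* = 357 + (2)·(-6) = 357 − 12 = 345.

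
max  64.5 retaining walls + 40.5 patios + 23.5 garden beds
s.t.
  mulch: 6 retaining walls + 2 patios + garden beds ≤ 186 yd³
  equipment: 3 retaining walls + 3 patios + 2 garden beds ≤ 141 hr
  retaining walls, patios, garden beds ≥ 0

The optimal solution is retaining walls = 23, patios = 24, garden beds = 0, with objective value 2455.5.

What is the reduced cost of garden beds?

Both mulch and equipment are binding at x*.
Dual feasibility on the basic columns requires 6·y_mulch + 3·y_equipment = 64.5, 2·y_mulch + 3·y_equipment = 40.5.
Solving: y_mulch = 6, y_equipment = 9.5.
Reduced cost of garden beds: c₃ − yᵀa₃ = 23.5 − (6·1 + 9.5·2) = 23.5 − 25 = -1.5.

-1.5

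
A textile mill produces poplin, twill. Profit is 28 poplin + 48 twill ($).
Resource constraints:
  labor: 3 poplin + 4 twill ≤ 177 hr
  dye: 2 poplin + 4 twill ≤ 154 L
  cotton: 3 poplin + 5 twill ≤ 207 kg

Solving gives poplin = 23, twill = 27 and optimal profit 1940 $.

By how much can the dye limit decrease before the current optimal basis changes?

Binding constraints: labor, dye. The basis is B = [[3,4],[2,4]] with det 4.
Per unit decrease in dye, x* moves by d = (1, -0.75).
The basis stays optimal until twill reaches 0; allowable decrease = 36 L.

36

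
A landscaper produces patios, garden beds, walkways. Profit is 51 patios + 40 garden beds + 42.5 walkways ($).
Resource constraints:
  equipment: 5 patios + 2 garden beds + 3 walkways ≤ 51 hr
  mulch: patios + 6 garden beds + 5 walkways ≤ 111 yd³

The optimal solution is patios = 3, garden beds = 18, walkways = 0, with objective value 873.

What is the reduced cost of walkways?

At the optimum: equipment uses 51 of 51 (binding); mulch uses 111 of 111 (binding).
Dual feasibility on the basic columns requires 5·y_equipment + 1·y_mulch = 51, 2·y_equipment + 6·y_mulch = 40.
This yields shadow prices y_equipment = 9.5, y_mulch = 3.5.
Reduced cost of walkways: c₃ − yᵀa₃ = 42.5 − (9.5·3 + 3.5·5) = 42.5 − 46 = -3.5.

-3.5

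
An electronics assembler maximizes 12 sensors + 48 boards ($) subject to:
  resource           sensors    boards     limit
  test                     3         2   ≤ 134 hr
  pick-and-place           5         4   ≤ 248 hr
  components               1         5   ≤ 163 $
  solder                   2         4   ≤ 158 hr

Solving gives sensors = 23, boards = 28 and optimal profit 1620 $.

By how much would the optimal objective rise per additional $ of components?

8

At the optimum: test uses 125 of 134 (slack = 9); pick-and-place uses 227 of 248 (slack = 21); components uses 163 of 163 (binding); solder uses 158 of 158 (binding).
Slack constraints have shadow price 0 (complementary slackness).
Dual feasibility on the basic columns requires 1·y_components + 2·y_solder = 12, 5·y_components + 4·y_solder = 48.
Solving: y_components = 8, y_solder = 2.
Shadow price of components = 8.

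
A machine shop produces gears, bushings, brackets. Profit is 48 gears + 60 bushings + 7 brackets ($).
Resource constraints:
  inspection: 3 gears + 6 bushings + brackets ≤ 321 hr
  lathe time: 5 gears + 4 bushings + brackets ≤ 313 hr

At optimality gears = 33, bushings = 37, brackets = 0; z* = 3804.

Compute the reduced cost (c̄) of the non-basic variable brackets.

-5

Check each constraint at x*: inspection 321/321 (tight); lathe time 313/313 (tight).
The binding rows give the dual system: 3·y_inspection + 5·y_lathe time = 48 and 6·y_inspection + 4·y_lathe time = 60.
→ y_inspection = 6 and y_lathe time = 6.
Reduced cost of brackets: c₃ − yᵀa₃ = 7 − (6·1 + 6·1) = 7 − 12 = -5.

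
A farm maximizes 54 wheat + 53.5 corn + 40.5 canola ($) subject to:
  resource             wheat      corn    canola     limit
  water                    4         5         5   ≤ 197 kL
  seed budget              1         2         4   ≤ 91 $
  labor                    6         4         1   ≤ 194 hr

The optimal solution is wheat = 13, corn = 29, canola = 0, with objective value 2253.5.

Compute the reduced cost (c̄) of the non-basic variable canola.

At the optimum: water uses 197 of 197 (binding); seed budget uses 71 of 91 (slack = 20); labor uses 194 of 194 (binding).
Since seed budget is not tight, its dual is 0.
From A_Bᵀ y = c: 4·y_water + 6·y_labor = 54; 5·y_water + 4·y_labor = 53.5.
→ y_water = 7.5 and y_labor = 4.
Reduced cost of canola: c₃ − yᵀa₃ = 40.5 − (7.5·5 + 4·1) = 40.5 − 41.5 = -1.

-1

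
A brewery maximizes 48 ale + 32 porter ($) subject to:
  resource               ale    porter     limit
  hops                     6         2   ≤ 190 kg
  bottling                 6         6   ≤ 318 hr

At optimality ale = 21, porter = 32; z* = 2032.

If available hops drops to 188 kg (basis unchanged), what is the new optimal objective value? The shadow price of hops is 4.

Δb = -2, so new z* = 2032 + (4)·(-2) = 2032 − 8 = 2024.

2024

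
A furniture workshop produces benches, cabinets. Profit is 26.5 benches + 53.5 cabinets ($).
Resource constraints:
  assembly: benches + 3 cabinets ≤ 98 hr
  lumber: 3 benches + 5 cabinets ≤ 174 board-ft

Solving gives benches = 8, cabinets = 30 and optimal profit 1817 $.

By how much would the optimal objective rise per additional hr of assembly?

7

At the optimum: assembly uses 98 of 98 (binding); lumber uses 174 of 174 (binding).
From A_Bᵀ y = c: 1·y_assembly + 3·y_lumber = 26.5; 3·y_assembly + 5·y_lumber = 53.5.
This yields shadow prices y_assembly = 7, y_lumber = 6.5.
Shadow price of assembly = 7.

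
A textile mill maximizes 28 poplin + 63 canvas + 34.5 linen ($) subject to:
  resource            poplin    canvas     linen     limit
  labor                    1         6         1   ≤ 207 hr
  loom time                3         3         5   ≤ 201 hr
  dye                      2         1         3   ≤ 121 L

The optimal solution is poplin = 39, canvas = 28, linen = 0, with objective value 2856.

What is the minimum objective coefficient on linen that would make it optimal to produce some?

Check each constraint at x*: labor 207/207 (tight); loom time 201/201 (tight); dye 106/121 (slack 15).
Slack constraints have shadow price 0 (complementary slackness).
The binding rows give the dual system: 1·y_labor + 3·y_loom time = 28 and 6·y_labor + 3·y_loom time = 63.
→ y_labor = 7 and y_loom time = 7.
linen enters the basis when its profit ≥ yᵀa₃ = 7·1 + 7·5 = 42.

42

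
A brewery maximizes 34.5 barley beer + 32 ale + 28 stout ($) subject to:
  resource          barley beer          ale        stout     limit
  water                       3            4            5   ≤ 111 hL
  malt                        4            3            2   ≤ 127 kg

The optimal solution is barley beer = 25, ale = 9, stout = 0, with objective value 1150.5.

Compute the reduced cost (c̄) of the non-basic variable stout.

-1.5

Check each constraint at x*: water 111/111 (tight); malt 127/127 (tight).
Dual feasibility on the basic columns requires 3·y_water + 4·y_malt = 34.5, 4·y_water + 3·y_malt = 32.
→ y_water = 3.5 and y_malt = 6.
Reduced cost of stout: c₃ − yᵀa₃ = 28 − (3.5·5 + 6·2) = 28 − 29.5 = -1.5.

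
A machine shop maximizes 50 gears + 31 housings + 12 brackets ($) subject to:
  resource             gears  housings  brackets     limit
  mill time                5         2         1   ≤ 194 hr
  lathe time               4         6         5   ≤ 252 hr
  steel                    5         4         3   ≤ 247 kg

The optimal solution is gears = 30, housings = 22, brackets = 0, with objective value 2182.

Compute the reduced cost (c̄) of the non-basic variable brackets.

Check each constraint at x*: mill time 194/194 (tight); lathe time 252/252 (tight); steel 238/247 (slack 9).
By complementary slackness, y = 0 for the non-binding constraint.
The binding rows give the dual system: 5·y_mill time + 4·y_lathe time = 50 and 2·y_mill time + 6·y_lathe time = 31.
Solving: y_mill time = 8, y_lathe time = 2.5.
Reduced cost of brackets: c₃ − yᵀa₃ = 12 − (8·1 + 2.5·5) = 12 − 20.5 = -8.5.

-8.5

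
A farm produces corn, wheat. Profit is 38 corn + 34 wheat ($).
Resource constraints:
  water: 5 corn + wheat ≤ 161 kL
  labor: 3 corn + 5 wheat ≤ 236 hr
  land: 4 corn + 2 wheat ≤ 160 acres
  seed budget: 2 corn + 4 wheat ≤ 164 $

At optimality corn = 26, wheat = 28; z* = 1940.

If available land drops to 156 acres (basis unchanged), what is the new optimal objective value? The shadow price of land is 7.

1912

Δb = -4, so new z* = 1940 + (7)·(-4) = 1940 − 28 = 1912.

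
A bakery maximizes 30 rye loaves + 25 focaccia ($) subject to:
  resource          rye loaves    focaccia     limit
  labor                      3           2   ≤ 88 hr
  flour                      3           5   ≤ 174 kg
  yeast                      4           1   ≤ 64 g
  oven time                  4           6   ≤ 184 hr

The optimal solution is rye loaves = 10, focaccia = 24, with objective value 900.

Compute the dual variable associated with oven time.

Check each constraint at x*: labor 78/88 (slack 10); flour 150/174 (slack 24); yeast 64/64 (tight); oven time 184/184 (tight).
By complementary slackness, y = 0 for the non-binding constraints.
The binding rows give the dual system: 4·y_yeast + 4·y_oven time = 30 and 1·y_yeast + 6·y_oven time = 25.
This yields shadow prices y_yeast = 4, y_oven time = 3.5.
Shadow price of oven time = 3.5.

3.5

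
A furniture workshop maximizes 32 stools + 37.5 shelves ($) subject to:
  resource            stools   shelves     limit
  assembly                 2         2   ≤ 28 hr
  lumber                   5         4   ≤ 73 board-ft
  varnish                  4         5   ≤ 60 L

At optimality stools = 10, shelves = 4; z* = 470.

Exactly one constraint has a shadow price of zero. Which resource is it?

lumber

assembly: 28/28 (binding)
lumber: 66/73 (slack 7)
varnish: 60/60 (binding)
By complementary slackness, a constraint with positive slack has shadow price 0 → lumber.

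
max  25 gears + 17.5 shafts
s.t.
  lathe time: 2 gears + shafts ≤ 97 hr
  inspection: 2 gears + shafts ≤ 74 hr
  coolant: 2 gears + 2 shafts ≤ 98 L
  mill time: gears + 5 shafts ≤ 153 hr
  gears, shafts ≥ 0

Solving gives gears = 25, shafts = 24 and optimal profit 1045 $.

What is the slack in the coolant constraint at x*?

0

coolant used = 2·25 + 2·24 = 98; slack = 98 − 98 = 0.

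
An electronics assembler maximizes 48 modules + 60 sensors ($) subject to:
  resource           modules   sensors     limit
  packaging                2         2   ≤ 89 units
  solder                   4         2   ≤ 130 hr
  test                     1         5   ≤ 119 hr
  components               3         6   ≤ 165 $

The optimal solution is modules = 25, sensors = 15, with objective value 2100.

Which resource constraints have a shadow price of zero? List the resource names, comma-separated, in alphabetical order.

packaging: 80/89 (slack 9)
solder: 130/130 (binding)
test: 100/119 (slack 19)
components: 165/165 (binding)
By complementary slackness, a constraint with positive slack has shadow price 0 → packaging, test.

packaging, test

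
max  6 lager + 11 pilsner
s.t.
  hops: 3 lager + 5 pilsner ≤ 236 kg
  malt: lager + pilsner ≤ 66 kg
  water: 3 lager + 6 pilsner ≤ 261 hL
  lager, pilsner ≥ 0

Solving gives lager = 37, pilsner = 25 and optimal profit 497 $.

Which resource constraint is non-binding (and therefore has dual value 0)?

malt

hops: 236/236 (binding)
malt: 62/66 (slack 4)
water: 261/261 (binding)
By complementary slackness, a constraint with positive slack has shadow price 0 → malt.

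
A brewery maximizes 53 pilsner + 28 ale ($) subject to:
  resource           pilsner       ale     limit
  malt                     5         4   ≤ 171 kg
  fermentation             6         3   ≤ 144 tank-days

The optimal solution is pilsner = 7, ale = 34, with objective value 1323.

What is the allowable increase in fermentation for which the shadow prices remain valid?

61.2

Binding constraints: malt, fermentation. The basis is B = [[5,4],[6,3]] with det -9.
Per unit increase in fermentation, x* moves by d = (0.4444, -0.5556).
The basis stays optimal until ale reaches 0; allowable increase = 61.2 tank-days.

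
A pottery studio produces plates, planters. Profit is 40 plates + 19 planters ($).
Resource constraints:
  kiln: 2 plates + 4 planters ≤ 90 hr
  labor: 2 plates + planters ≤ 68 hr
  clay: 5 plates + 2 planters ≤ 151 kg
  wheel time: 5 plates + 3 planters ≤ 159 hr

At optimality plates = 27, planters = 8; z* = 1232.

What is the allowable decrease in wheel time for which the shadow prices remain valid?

8

Binding constraints: clay, wheel time. The basis is B = [[5,2],[5,3]] with det 5.
Per unit decrease in wheel time, x* moves by d = (0.4, -1).
The basis stays optimal until planters reaches 0; allowable decrease = 8 hr.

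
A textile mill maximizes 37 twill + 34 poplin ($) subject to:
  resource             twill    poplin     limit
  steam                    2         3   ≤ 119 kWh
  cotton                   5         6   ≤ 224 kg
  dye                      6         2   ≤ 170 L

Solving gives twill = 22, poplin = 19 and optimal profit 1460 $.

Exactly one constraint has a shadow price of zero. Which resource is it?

steam

steam: 101/119 (slack 18)
cotton: 224/224 (binding)
dye: 170/170 (binding)
By complementary slackness, a constraint with positive slack has shadow price 0 → steam.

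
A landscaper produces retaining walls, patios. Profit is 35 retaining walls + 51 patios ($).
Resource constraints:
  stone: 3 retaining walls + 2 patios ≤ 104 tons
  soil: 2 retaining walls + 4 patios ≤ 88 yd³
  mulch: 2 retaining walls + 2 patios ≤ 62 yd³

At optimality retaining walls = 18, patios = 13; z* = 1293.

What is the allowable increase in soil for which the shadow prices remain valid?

Binding constraints: soil, mulch. The basis is B = [[2,4],[2,2]] with det -4.
Per unit increase in soil, x* moves by d = (-0.5, 0.5).
The basis stays optimal until retaining walls reaches 0; allowable increase = 36 yd³.

36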